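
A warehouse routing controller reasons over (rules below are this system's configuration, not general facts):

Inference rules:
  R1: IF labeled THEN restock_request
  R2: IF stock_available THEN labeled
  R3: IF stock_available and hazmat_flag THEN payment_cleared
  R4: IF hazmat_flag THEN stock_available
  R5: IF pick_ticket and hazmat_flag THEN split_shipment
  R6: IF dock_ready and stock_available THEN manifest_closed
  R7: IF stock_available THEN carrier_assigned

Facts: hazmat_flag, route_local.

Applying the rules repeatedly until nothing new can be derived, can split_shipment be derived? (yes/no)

no

Round 1: R4 [IF hazmat_flag THEN stock_available]. Adds stock_available.
Round 2: R2 [IF stock_available THEN labeled]; R3 [IF stock_available and hazmat_flag THEN payment_cleared]; R7 [IF stock_available THEN carrier_assigned]. Adds labeled, payment_cleared, carrier_assigned.
Round 3: R1 [IF labeled THEN restock_request]. Adds restock_request.
Fixed point reached. split_shipment is concluded only by R5; R5 needs pick_ticket (never derived).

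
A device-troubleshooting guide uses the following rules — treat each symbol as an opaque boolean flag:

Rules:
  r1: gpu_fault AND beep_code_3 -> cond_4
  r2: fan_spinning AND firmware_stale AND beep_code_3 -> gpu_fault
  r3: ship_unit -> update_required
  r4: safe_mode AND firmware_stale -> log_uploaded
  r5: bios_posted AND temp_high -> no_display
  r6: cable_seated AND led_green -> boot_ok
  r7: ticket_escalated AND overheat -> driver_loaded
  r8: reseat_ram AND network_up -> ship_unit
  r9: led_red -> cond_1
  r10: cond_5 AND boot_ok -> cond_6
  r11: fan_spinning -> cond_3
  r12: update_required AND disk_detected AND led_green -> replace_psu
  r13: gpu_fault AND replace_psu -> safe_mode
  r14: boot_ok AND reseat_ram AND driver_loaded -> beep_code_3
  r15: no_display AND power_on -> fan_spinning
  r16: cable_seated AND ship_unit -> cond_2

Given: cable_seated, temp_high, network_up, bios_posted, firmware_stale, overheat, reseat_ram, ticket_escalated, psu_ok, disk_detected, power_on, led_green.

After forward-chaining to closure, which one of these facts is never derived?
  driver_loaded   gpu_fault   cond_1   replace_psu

Round 1 fires r5, r6, r7, r8, giving no_display, boot_ok, driver_loaded, ship_unit.
Round 2 fires r3, r14, r15, r16, giving update_required, beep_code_3, fan_spinning, cond_2.
Round 3 fires r2, r11, r12, giving gpu_fault, cond_3, replace_psu.
Round 4 fires r1, r13, giving cond_4, safe_mode.
Round 5 fires r4, giving log_uploaded.
Derived: driver_loaded (round 1), replace_psu (round 3), gpu_fault (round 3). cond_1 never appears in any round.

cond_1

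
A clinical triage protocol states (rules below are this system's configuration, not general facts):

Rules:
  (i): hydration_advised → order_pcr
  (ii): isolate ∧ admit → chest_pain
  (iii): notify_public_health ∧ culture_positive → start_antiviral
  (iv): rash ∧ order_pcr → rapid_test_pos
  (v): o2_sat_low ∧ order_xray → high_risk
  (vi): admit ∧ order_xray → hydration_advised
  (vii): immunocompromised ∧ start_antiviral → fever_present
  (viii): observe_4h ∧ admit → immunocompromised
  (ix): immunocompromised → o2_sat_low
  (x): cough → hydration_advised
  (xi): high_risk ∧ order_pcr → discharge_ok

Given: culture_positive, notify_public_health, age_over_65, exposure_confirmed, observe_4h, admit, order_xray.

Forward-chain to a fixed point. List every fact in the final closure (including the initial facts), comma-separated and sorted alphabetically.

admit, age_over_65, culture_positive, discharge_ok, exposure_confirmed, fever_present, high_risk, hydration_advised, immunocompromised, notify_public_health, o2_sat_low, observe_4h, order_pcr, order_xray, start_antiviral

Round 1: (iii) [notify_public_health ∧ culture_positive → start_antiviral]; (vi) [admit ∧ order_xray → hydration_advised]; (viii) [observe_4h ∧ admit → immunocompromised]. Adds start_antiviral, hydration_advised, immunocompromised.
Round 2: (i) [hydration_advised → order_pcr]; (vii) [immunocompromised ∧ start_antiviral → fever_present]; (ix) [immunocompromised → o2_sat_low]. Adds order_pcr, fever_present, o2_sat_low.
Round 3: (v) [o2_sat_low ∧ order_xray → high_risk]. Adds high_risk.
Round 4: (xi) [high_risk ∧ order_pcr → discharge_ok]. Adds discharge_ok.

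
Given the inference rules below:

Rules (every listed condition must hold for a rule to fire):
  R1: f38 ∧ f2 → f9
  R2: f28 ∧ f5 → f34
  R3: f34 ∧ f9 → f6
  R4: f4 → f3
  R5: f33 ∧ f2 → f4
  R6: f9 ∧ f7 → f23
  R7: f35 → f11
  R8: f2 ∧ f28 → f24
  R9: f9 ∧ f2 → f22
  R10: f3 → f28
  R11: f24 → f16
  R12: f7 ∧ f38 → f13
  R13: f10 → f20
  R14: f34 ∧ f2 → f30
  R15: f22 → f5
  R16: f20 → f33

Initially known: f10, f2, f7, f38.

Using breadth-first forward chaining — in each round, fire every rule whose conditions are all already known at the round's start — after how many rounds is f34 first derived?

6

Round 1 fires R1, R12, R13, giving f9, f13, f20.
Round 2 fires R6, R9, R16, giving f23, f22, f33.
Round 3 fires R5, R15, giving f4, f5.
Round 4 fires R4, giving f3.
Round 5 fires R10, giving f28.
Round 6 fires R2, R8, giving f34, f24.
f34 first appears in round 6.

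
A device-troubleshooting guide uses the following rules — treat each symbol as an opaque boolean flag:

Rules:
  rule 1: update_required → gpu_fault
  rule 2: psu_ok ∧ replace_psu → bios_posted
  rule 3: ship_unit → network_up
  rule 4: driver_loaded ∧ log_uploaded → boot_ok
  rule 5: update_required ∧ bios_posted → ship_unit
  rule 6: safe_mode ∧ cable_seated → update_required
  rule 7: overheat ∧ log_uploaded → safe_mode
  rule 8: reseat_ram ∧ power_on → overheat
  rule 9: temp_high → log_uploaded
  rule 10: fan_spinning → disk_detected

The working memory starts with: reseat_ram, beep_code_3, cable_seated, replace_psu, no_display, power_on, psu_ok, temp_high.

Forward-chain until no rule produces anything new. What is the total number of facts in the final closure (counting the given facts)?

16

Round 1 fires rule 2, rule 8, rule 9, giving bios_posted, overheat, log_uploaded.
Round 2 fires rule 7, giving safe_mode.
Round 3 fires rule 6, giving update_required.
Round 4 fires rule 1, rule 5, giving gpu_fault, ship_unit.
Round 5 fires rule 3, giving network_up.
Closure: {beep_code_3, bios_posted, cable_seated, gpu_fault, log_uploaded, network_up, no_display, overheat, power_on, psu_ok, replace_psu, reseat_ram, safe_mode, ship_unit, temp_high, update_required} — 16 facts.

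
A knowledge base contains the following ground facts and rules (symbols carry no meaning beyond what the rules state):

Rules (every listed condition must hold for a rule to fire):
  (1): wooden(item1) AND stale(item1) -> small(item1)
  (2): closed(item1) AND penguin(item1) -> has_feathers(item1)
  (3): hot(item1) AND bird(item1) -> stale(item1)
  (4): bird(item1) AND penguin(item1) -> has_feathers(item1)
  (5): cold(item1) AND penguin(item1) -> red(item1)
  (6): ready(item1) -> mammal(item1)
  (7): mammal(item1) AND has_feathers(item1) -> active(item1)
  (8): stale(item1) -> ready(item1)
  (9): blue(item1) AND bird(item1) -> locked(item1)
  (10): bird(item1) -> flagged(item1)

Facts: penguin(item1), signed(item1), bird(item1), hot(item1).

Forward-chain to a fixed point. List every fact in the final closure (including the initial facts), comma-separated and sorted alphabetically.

active(item1), bird(item1), flagged(item1), has_feathers(item1), hot(item1), mammal(item1), penguin(item1), ready(item1), signed(item1), stale(item1)

Round 1 — (3), (4), (10), derive stale(item1), has_feathers(item1), flagged(item1).
Round 2 — (8), derive ready(item1).
Round 3 — (6), derive mammal(item1).
Round 4 — (7), derive active(item1).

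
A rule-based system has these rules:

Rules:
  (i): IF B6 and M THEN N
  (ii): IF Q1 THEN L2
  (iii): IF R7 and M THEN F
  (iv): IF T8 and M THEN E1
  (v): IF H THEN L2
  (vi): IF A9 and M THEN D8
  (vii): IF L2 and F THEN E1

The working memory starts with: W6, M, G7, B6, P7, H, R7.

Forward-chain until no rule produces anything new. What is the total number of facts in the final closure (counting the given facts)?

11

[1] (i) [IF B6 and M THEN N]; (iii) [IF R7 and M THEN F]; (v) [IF H THEN L2]. ⇒ new: N, F, L2.
[2] (vii) [IF L2 and F THEN E1]. ⇒ new: E1.
Closure: {B6, E1, F, G7, H, L2, M, N, P7, R7, W6} — 11 facts.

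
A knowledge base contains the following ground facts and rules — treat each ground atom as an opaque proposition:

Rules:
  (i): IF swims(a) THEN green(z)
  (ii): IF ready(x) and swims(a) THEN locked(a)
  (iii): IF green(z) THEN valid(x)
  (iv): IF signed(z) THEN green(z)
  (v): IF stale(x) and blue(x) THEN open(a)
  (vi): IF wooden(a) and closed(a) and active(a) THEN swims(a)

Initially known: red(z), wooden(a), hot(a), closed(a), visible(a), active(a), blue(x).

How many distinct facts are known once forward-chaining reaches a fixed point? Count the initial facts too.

Round 1 — (vi), derive swims(a).
Round 2 — (i), derive green(z).
Round 3 — (iii), derive valid(x).
Closure: {active(a), blue(x), closed(a), green(z), hot(a), red(z), swims(a), valid(x), visible(a), wooden(a)} — 10 facts.

10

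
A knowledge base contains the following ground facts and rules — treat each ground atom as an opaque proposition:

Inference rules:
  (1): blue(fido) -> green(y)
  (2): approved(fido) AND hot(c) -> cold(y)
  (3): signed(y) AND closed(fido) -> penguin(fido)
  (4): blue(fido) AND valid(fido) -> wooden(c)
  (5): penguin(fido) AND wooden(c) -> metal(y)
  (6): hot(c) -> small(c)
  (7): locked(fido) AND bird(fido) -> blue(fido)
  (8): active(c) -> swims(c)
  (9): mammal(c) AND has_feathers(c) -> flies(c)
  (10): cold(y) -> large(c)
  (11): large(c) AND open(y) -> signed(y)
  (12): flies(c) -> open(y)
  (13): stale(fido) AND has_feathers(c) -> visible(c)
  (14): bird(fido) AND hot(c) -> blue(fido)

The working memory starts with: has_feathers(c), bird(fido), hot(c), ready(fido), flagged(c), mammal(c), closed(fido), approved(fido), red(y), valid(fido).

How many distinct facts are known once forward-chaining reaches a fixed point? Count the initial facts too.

Round 1: (2) [approved(fido) AND hot(c) -> cold(y)]; (6) [hot(c) -> small(c)]; (9) [mammal(c) AND has_feathers(c) -> flies(c)]; (14) [bird(fido) AND hot(c) -> blue(fido)]. New: cold(y), small(c), flies(c), blue(fido).
Round 2: (1) [blue(fido) -> green(y)]; (4) [blue(fido) AND valid(fido) -> wooden(c)]; (10) [cold(y) -> large(c)]; (12) [flies(c) -> open(y)]. New: green(y), wooden(c), large(c), open(y).
Round 3: (11) [large(c) AND open(y) -> signed(y)]. New: signed(y).
Round 4: (3) [signed(y) AND closed(fido) -> penguin(fido)]. New: penguin(fido).
Round 5: (5) [penguin(fido) AND wooden(c) -> metal(y)]. New: metal(y).
Closure: {approved(fido), bird(fido), blue(fido), closed(fido), cold(y), flagged(c), flies(c), green(y), has_feathers(c), hot(c), large(c), mammal(c), metal(y), open(y), penguin(fido), ready(fido), red(y), signed(y), small(c), valid(fido), wooden(c)} — 21 facts.

21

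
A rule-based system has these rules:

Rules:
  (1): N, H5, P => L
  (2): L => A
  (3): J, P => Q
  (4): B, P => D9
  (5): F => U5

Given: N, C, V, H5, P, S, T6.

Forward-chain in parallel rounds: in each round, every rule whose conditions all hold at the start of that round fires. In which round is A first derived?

Round 1: (1) [N, H5, P => L]. New: L.
Round 2: (2) [L => A]. New: A.
A first appears in round 2.

2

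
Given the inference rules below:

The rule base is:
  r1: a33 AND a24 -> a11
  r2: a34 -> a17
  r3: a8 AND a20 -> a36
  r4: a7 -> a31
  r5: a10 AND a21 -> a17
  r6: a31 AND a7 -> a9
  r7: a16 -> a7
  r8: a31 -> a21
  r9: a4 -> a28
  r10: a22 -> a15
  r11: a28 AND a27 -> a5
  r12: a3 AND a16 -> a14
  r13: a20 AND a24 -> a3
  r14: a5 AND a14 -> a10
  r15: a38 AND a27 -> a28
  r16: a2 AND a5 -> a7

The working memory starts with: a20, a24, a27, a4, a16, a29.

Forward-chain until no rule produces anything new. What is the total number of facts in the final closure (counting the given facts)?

Round 1 — r7, r9, r13, derive a7, a28, a3.
Round 2 — r4, r11, r12, derive a31, a5, a14.
Round 3 — r6, r8, r14, derive a9, a21, a10.
Round 4 — r5, derive a17.
Closure: {a10, a14, a16, a17, a20, a21, a24, a27, a28, a29, a3, a31, a4, a5, a7, a9} — 16 facts.

16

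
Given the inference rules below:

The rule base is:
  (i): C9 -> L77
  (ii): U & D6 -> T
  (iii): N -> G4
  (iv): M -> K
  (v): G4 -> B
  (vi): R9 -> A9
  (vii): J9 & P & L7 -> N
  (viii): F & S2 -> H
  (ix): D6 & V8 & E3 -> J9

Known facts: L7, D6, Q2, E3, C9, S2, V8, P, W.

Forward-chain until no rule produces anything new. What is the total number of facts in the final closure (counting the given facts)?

Round 1 fires (i), (ix), giving L77, J9.
Round 2 fires (vii), giving N.
Round 3 fires (iii), giving G4.
Round 4 fires (v), giving B.
Closure: {B, C9, D6, E3, G4, J9, L7, L77, N, P, Q2, S2, V8, W} — 14 facts.

14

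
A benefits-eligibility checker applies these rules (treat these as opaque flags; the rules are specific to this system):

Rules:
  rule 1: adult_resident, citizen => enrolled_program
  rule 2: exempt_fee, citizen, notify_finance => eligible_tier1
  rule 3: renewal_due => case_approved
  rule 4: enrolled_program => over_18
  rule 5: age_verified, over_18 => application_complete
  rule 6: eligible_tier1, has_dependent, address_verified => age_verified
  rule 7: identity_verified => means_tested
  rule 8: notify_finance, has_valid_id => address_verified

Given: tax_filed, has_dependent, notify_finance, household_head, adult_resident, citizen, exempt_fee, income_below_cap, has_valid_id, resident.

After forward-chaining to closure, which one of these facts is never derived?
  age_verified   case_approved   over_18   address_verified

Round 1 fires rule 1, rule 2, rule 8, giving enrolled_program, eligible_tier1, address_verified.
Round 2 fires rule 4, rule 6, giving over_18, age_verified.
Round 3 fires rule 5, giving application_complete.
Derived: address_verified (round 1), over_18 (round 2), age_verified (round 2). case_approved never appears in any round.

case_approved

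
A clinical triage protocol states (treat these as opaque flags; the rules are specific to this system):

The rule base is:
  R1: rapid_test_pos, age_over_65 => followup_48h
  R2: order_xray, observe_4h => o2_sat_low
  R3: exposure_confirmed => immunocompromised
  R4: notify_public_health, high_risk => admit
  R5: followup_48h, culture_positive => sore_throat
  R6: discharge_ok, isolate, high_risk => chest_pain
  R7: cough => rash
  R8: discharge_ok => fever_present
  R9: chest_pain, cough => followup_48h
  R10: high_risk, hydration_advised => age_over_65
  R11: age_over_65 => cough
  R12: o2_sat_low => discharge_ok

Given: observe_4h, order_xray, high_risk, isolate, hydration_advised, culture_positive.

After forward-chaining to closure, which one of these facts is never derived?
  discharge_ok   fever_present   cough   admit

admit

Round 1 fires R2, R10, giving o2_sat_low, age_over_65.
Round 2 fires R11, R12, giving cough, discharge_ok.
Round 3 fires R6, R7, R8, giving chest_pain, rash, fever_present.
Round 4 fires R9, giving followup_48h.
Round 5 fires R5, giving sore_throat.
Derived: discharge_ok (round 2), cough (round 2), fever_present (round 3). admit never appears in any round.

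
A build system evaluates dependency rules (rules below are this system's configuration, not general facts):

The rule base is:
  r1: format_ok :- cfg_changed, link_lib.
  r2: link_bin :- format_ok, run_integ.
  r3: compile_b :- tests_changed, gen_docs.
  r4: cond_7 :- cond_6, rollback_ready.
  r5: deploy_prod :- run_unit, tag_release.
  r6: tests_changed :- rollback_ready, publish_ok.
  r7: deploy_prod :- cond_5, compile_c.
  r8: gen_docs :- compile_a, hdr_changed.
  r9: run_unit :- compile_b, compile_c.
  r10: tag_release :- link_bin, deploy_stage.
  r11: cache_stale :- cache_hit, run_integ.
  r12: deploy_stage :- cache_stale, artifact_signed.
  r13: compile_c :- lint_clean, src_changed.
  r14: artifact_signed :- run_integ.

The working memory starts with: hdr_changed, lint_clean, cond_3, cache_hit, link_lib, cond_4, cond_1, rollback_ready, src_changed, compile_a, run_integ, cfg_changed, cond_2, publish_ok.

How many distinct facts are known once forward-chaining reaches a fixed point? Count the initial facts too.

26

Round 1: r1 [format_ok :- cfg_changed, link_lib.]; r6 [tests_changed :- rollback_ready, publish_ok.]; r8 [gen_docs :- compile_a, hdr_changed.]; r11 [cache_stale :- cache_hit, run_integ.]; r13 [compile_c :- lint_clean, src_changed.]; r14 [artifact_signed :- run_integ.]. Adds format_ok, tests_changed, gen_docs, cache_stale, compile_c, artifact_signed.
Round 2: r2 [link_bin :- format_ok, run_integ.]; r3 [compile_b :- tests_changed, gen_docs.]; r12 [deploy_stage :- cache_stale, artifact_signed.]. Adds link_bin, compile_b, deploy_stage.
Round 3: r9 [run_unit :- compile_b, compile_c.]; r10 [tag_release :- link_bin, deploy_stage.]. Adds run_unit, tag_release.
Round 4: r5 [deploy_prod :- run_unit, tag_release.]. Adds deploy_prod.
Closure: {artifact_signed, cache_hit, cache_stale, cfg_changed, compile_a, compile_b, compile_c, cond_1, cond_2, cond_3, cond_4, deploy_prod, deploy_stage, format_ok, gen_docs, hdr_changed, link_bin, link_lib, lint_clean, publish_ok, rollback_ready, run_integ, run_unit, src_changed, tag_release, tests_changed} — 26 facts.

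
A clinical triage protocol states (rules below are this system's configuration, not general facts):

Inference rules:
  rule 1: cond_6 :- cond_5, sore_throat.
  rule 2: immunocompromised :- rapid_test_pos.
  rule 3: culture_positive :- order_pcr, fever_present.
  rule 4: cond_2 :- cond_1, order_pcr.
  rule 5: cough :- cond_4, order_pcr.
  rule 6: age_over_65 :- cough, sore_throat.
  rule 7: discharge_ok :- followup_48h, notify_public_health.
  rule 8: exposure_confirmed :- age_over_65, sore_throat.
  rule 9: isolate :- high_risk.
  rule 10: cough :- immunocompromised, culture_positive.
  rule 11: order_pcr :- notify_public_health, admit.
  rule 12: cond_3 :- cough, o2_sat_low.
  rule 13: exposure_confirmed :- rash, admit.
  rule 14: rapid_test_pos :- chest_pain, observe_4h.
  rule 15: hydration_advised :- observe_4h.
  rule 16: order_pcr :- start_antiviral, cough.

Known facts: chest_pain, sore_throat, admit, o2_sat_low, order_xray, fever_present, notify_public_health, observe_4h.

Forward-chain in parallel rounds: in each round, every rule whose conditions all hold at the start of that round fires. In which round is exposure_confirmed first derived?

5

Round 1 — rule 11, rule 14, rule 15, derive order_pcr, rapid_test_pos, hydration_advised.
Round 2 — rule 2, rule 3, derive immunocompromised, culture_positive.
Round 3 — rule 10, derive cough.
Round 4 — rule 6, rule 12, derive age_over_65, cond_3.
Round 5 — rule 8, derive exposure_confirmed.
exposure_confirmed first appears in round 5.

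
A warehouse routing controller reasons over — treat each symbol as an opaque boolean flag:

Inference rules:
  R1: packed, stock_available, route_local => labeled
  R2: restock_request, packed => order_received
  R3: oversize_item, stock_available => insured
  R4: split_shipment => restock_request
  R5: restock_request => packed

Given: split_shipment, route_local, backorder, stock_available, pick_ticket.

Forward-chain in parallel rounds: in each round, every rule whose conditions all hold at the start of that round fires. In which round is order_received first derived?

3

Round 1: R4 [split_shipment => restock_request]. New: restock_request.
Round 2: R5 [restock_request => packed]. New: packed.
Round 3: R1 [packed, stock_available, route_local => labeled]; R2 [restock_request, packed => order_received]. New: labeled, order_received.
order_received first appears in round 3.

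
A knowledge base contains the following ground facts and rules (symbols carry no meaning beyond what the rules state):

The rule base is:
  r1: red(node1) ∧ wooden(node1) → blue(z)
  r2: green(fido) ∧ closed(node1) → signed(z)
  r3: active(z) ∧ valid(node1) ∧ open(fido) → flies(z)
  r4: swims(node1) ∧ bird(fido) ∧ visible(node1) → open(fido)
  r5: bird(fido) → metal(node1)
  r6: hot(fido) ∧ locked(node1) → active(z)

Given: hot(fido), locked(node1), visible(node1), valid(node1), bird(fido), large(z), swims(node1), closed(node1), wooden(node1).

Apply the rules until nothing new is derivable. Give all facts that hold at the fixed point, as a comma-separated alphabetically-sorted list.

active(z), bird(fido), closed(node1), flies(z), hot(fido), large(z), locked(node1), metal(node1), open(fido), swims(node1), valid(node1), visible(node1), wooden(node1)

Round 1 — r4, r5, r6, derive open(fido), metal(node1), active(z).
Round 2 — r3, derive flies(z).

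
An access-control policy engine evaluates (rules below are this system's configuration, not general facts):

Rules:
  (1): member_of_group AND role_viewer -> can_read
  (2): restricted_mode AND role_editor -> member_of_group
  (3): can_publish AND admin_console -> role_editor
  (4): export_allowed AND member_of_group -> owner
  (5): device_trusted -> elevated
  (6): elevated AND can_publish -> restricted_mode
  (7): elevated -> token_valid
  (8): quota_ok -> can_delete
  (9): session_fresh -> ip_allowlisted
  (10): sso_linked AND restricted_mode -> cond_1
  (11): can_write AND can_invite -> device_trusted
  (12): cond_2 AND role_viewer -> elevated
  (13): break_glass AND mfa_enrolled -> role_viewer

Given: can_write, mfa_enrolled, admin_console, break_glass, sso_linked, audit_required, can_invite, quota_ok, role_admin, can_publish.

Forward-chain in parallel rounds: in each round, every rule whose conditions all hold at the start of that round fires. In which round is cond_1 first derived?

4

Round 1: (3) [can_publish AND admin_console -> role_editor]; (8) [quota_ok -> can_delete]; (11) [can_write AND can_invite -> device_trusted]; (13) [break_glass AND mfa_enrolled -> role_viewer]. Adds role_editor, can_delete, device_trusted, role_viewer.
Round 2: (5) [device_trusted -> elevated]. Adds elevated.
Round 3: (6) [elevated AND can_publish -> restricted_mode]; (7) [elevated -> token_valid]. Adds restricted_mode, token_valid.
Round 4: (2) [restricted_mode AND role_editor -> member_of_group]; (10) [sso_linked AND restricted_mode -> cond_1]. Adds member_of_group, cond_1.
cond_1 first appears in round 4.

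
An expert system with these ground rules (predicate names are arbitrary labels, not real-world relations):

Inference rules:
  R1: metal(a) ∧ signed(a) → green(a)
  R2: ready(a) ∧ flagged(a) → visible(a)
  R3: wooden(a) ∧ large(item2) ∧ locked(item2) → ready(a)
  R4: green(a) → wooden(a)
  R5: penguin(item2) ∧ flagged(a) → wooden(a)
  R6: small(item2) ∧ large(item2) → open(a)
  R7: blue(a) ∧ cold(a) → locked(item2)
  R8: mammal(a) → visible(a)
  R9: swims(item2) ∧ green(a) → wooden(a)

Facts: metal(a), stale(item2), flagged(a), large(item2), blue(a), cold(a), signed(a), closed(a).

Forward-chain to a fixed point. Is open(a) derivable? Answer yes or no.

no

Round 1: R1 [metal(a) ∧ signed(a) → green(a)]; R7 [blue(a) ∧ cold(a) → locked(item2)]. New: green(a), locked(item2).
Round 2: R4 [green(a) → wooden(a)]. New: wooden(a).
Round 3: R3 [wooden(a) ∧ large(item2) ∧ locked(item2) → ready(a)]. New: ready(a).
Round 4: R2 [ready(a) ∧ flagged(a) → visible(a)]. New: visible(a).
Fixed point reached. open(a) is concluded only by R6; R6 needs small(item2) (never derived).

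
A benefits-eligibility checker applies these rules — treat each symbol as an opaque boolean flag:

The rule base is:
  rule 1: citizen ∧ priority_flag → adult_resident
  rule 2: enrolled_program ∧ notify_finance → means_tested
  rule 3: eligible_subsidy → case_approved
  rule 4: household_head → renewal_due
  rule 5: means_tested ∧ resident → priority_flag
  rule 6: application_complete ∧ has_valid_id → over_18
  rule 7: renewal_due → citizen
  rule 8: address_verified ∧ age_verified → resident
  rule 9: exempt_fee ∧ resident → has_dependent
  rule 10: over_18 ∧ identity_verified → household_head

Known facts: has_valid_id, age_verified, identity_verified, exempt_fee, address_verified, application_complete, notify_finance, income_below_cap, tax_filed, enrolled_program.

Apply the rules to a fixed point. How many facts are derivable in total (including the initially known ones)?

19

Round 1: rule 2 [enrolled_program ∧ notify_finance → means_tested]; rule 6 [application_complete ∧ has_valid_id → over_18]; rule 8 [address_verified ∧ age_verified → resident]. Adds means_tested, over_18, resident.
Round 2: rule 5 [means_tested ∧ resident → priority_flag]; rule 9 [exempt_fee ∧ resident → has_dependent]; rule 10 [over_18 ∧ identity_verified → household_head]. Adds priority_flag, has_dependent, household_head.
Round 3: rule 4 [household_head → renewal_due]. Adds renewal_due.
Round 4: rule 7 [renewal_due → citizen]. Adds citizen.
Round 5: rule 1 [citizen ∧ priority_flag → adult_resident]. Adds adult_resident.
Closure: {address_verified, adult_resident, age_verified, application_complete, citizen, enrolled_program, exempt_fee, has_dependent, has_valid_id, household_head, identity_verified, income_below_cap, means_tested, notify_finance, over_18, priority_flag, renewal_due, resident, tax_filed} — 19 facts.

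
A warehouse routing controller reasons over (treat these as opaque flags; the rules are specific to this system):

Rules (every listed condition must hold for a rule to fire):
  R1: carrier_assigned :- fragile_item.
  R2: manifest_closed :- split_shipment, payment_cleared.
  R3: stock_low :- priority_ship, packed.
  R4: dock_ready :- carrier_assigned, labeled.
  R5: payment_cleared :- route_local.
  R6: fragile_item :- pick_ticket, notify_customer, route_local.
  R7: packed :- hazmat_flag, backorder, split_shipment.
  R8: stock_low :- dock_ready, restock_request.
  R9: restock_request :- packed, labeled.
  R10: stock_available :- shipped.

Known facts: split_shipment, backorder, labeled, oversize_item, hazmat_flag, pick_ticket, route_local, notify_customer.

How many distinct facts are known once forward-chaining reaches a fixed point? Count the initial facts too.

16

Round 1 — R5, R6, R7, derive payment_cleared, fragile_item, packed.
Round 2 — R1, R2, R9, derive carrier_assigned, manifest_closed, restock_request.
Round 3 — R4, derive dock_ready.
Round 4 — R8, derive stock_low.
Closure: {backorder, carrier_assigned, dock_ready, fragile_item, hazmat_flag, labeled, manifest_closed, notify_customer, oversize_item, packed, payment_cleared, pick_ticket, restock_request, route_local, split_shipment, stock_low} — 16 facts.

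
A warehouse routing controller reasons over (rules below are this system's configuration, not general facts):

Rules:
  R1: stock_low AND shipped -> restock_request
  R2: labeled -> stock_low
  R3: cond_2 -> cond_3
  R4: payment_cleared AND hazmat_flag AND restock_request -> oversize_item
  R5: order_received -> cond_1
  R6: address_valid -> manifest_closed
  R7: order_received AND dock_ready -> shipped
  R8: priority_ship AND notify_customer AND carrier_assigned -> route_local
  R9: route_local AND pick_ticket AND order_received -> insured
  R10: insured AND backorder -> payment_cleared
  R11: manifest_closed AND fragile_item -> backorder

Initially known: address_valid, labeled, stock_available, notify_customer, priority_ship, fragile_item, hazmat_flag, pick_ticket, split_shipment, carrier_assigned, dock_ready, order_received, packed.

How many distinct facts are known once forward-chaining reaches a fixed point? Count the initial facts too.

Round 1: R2 [labeled -> stock_low]; R5 [order_received -> cond_1]; R6 [address_valid -> manifest_closed]; R7 [order_received AND dock_ready -> shipped]; R8 [priority_ship AND notify_customer AND carrier_assigned -> route_local]. New: stock_low, cond_1, manifest_closed, shipped, route_local.
Round 2: R1 [stock_low AND shipped -> restock_request]; R9 [route_local AND pick_ticket AND order_received -> insured]; R11 [manifest_closed AND fragile_item -> backorder]. New: restock_request, insured, backorder.
Round 3: R10 [insured AND backorder -> payment_cleared]. New: payment_cleared.
Round 4: R4 [payment_cleared AND hazmat_flag AND restock_request -> oversize_item]. New: oversize_item.
Closure: {address_valid, backorder, carrier_assigned, cond_1, dock_ready, fragile_item, hazmat_flag, insured, labeled, manifest_closed, notify_customer, order_received, oversize_item, packed, payment_cleared, pick_ticket, priority_ship, restock_request, route_local, shipped, split_shipment, stock_available, stock_low} — 23 facts.

23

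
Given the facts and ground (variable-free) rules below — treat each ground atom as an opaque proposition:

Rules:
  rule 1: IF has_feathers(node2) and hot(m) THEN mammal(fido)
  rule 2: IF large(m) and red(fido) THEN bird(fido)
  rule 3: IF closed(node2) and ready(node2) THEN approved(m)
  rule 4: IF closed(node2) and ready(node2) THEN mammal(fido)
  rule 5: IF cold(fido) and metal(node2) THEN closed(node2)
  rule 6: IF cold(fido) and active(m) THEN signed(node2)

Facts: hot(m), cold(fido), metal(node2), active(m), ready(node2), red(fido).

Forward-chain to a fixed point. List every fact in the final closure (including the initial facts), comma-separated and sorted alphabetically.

active(m), approved(m), closed(node2), cold(fido), hot(m), mammal(fido), metal(node2), ready(node2), red(fido), signed(node2)

Round 1 fires rule 5, rule 6, giving closed(node2), signed(node2).
Round 2 fires rule 3, rule 4, giving approved(m), mammal(fido).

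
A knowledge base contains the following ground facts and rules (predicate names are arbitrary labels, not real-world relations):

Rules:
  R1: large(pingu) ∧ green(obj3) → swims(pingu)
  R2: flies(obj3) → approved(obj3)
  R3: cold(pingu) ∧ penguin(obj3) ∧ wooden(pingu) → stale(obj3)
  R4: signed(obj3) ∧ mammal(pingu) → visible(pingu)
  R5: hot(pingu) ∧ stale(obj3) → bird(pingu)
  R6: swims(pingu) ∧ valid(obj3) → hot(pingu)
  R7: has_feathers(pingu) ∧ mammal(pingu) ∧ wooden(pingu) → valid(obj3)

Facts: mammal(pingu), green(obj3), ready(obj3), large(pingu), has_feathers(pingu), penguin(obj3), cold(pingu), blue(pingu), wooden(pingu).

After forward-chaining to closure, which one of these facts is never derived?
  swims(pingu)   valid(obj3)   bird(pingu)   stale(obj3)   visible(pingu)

Round 1 — R1, R3, R7, derive swims(pingu), stale(obj3), valid(obj3).
Round 2 — R6, derive hot(pingu).
Round 3 — R5, derive bird(pingu).
Derived: stale(obj3) (round 1), bird(pingu) (round 3), swims(pingu) (round 1), valid(obj3) (round 1). visible(pingu) never appears in any round.

visible(pingu)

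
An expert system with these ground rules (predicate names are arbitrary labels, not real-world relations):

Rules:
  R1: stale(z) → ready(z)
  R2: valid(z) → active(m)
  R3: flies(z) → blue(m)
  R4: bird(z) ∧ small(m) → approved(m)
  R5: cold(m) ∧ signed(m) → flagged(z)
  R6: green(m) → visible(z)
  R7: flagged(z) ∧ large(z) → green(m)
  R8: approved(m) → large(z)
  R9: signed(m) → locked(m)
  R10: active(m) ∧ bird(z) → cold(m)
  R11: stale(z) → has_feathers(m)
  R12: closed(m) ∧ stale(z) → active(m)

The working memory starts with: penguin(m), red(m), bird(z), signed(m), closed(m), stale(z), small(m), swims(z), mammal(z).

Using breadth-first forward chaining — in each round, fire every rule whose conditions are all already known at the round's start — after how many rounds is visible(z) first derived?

5

Round 1: R1 [stale(z) → ready(z)]; R4 [bird(z) ∧ small(m) → approved(m)]; R9 [signed(m) → locked(m)]; R11 [stale(z) → has_feathers(m)]; R12 [closed(m) ∧ stale(z) → active(m)]. Adds ready(z), approved(m), locked(m), has_feathers(m), active(m).
Round 2: R8 [approved(m) → large(z)]; R10 [active(m) ∧ bird(z) → cold(m)]. Adds large(z), cold(m).
Round 3: R5 [cold(m) ∧ signed(m) → flagged(z)]. Adds flagged(z).
Round 4: R7 [flagged(z) ∧ large(z) → green(m)]. Adds green(m).
Round 5: R6 [green(m) → visible(z)]. Adds visible(z).
visible(z) first appears in round 5.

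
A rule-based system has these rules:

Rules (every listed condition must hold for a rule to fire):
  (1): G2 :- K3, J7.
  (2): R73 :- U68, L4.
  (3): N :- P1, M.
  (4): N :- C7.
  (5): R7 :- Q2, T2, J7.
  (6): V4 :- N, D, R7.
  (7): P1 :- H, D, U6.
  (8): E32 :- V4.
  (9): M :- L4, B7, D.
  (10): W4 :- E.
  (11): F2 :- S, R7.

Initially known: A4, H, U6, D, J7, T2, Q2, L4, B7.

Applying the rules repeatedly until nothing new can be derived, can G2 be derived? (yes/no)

no

[1] (5) [R7 :- Q2, T2, J7.]; (7) [P1 :- H, D, U6.]; (9) [M :- L4, B7, D.]. ⇒ new: R7, P1, M.
[2] (3) [N :- P1, M.]. ⇒ new: N.
[3] (6) [V4 :- N, D, R7.]. ⇒ new: V4.
[4] (8) [E32 :- V4.]. ⇒ new: E32.
Fixed point reached. G2 is concluded only by (1); (1) needs K3 (never derived).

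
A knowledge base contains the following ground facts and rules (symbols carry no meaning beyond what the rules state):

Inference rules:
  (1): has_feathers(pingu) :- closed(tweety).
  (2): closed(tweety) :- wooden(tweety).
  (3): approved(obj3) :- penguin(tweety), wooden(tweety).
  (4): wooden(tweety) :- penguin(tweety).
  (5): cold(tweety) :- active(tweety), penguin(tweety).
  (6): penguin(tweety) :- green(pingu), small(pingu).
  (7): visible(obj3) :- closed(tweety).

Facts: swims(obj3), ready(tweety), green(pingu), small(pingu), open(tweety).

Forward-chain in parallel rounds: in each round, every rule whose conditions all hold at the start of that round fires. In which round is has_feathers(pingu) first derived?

Round 1: (6) [penguin(tweety) :- green(pingu), small(pingu).]. New: penguin(tweety).
Round 2: (4) [wooden(tweety) :- penguin(tweety).]. New: wooden(tweety).
Round 3: (2) [closed(tweety) :- wooden(tweety).]; (3) [approved(obj3) :- penguin(tweety), wooden(tweety).]. New: closed(tweety), approved(obj3).
Round 4: (1) [has_feathers(pingu) :- closed(tweety).]; (7) [visible(obj3) :- closed(tweety).]. New: has_feathers(pingu), visible(obj3).
has_feathers(pingu) first appears in round 4.

4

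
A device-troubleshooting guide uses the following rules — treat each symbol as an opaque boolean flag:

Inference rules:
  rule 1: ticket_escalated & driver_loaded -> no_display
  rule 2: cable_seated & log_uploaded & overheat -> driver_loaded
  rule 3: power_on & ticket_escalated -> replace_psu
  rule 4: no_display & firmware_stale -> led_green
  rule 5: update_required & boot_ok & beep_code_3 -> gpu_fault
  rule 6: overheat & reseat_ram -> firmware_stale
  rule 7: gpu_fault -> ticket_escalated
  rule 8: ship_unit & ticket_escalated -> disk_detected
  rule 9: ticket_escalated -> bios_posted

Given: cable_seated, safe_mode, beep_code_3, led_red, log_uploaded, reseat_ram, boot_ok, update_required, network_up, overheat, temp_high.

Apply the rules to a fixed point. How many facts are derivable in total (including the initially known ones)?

18

Round 1 fires rule 2, rule 5, rule 6, giving driver_loaded, gpu_fault, firmware_stale.
Round 2 fires rule 7, giving ticket_escalated.
Round 3 fires rule 1, rule 9, giving no_display, bios_posted.
Round 4 fires rule 4, giving led_green.
Closure: {beep_code_3, bios_posted, boot_ok, cable_seated, driver_loaded, firmware_stale, gpu_fault, led_green, led_red, log_uploaded, network_up, no_display, overheat, reseat_ram, safe_mode, temp_high, ticket_escalated, update_required} — 18 facts.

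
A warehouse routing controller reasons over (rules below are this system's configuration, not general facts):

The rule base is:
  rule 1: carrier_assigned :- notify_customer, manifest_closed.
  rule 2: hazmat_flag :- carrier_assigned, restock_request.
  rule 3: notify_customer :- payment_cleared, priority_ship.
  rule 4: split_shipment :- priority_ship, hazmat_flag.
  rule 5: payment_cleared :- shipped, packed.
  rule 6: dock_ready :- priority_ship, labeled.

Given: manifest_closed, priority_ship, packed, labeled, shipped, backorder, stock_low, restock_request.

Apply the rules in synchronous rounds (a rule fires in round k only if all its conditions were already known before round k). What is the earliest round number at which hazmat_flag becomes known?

4

Round 1 fires rule 5, rule 6, giving payment_cleared, dock_ready.
Round 2 fires rule 3, giving notify_customer.
Round 3 fires rule 1, giving carrier_assigned.
Round 4 fires rule 2, giving hazmat_flag.
hazmat_flag first appears in round 4.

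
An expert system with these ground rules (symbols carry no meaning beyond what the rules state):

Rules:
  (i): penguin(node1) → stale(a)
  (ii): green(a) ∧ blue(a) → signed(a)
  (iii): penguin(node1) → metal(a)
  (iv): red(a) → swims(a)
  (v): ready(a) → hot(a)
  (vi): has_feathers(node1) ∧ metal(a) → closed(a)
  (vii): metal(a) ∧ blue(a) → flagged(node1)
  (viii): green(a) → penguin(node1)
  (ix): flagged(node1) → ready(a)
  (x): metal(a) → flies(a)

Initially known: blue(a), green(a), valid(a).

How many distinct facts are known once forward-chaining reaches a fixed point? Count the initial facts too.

Round 1: (ii) [green(a) ∧ blue(a) → signed(a)]; (viii) [green(a) → penguin(node1)]. New: signed(a), penguin(node1).
Round 2: (i) [penguin(node1) → stale(a)]; (iii) [penguin(node1) → metal(a)]. New: stale(a), metal(a).
Round 3: (vii) [metal(a) ∧ blue(a) → flagged(node1)]; (x) [metal(a) → flies(a)]. New: flagged(node1), flies(a).
Round 4: (ix) [flagged(node1) → ready(a)]. New: ready(a).
Round 5: (v) [ready(a) → hot(a)]. New: hot(a).
Closure: {blue(a), flagged(node1), flies(a), green(a), hot(a), metal(a), penguin(node1), ready(a), signed(a), stale(a), valid(a)} — 11 facts.

11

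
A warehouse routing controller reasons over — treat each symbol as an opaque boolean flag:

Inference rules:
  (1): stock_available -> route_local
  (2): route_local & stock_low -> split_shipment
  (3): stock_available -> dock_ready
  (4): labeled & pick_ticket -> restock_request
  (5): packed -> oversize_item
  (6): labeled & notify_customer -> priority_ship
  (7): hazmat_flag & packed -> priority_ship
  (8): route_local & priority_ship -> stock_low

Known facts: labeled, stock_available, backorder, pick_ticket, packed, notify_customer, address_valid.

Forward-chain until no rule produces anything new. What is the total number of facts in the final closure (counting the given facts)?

[1] (1) [stock_available -> route_local]; (3) [stock_available -> dock_ready]; (4) [labeled & pick_ticket -> restock_request]; (5) [packed -> oversize_item]; (6) [labeled & notify_customer -> priority_ship]. ⇒ new: route_local, dock_ready, restock_request, oversize_item, priority_ship.
[2] (8) [route_local & priority_ship -> stock_low]. ⇒ new: stock_low.
[3] (2) [route_local & stock_low -> split_shipment]. ⇒ new: split_shipment.
Closure: {address_valid, backorder, dock_ready, labeled, notify_customer, oversize_item, packed, pick_ticket, priority_ship, restock_request, route_local, split_shipment, stock_available, stock_low} — 14 facts.

14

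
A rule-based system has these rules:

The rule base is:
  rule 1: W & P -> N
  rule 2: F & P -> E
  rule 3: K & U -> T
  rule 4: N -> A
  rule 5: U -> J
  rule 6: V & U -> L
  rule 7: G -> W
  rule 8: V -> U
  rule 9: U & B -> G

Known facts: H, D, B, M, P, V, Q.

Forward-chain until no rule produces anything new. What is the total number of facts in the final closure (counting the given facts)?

Round 1: rule 8 [V -> U]. Adds U.
Round 2: rule 5 [U -> J]; rule 6 [V & U -> L]; rule 9 [U & B -> G]. Adds J, L, G.
Round 3: rule 7 [G -> W]. Adds W.
Round 4: rule 1 [W & P -> N]. Adds N.
Round 5: rule 4 [N -> A]. Adds A.
Closure: {A, B, D, G, H, J, L, M, N, P, Q, U, V, W} — 14 facts.

14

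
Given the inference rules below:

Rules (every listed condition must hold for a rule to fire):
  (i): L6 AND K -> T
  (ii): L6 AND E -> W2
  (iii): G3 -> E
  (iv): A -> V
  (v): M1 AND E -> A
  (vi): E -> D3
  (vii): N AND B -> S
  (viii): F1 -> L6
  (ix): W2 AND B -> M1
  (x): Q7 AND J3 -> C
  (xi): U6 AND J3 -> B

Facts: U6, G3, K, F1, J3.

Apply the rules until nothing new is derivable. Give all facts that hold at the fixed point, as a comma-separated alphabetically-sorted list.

A, B, D3, E, F1, G3, J3, K, L6, M1, T, U6, V, W2

Round 1 — (iii), (viii), (xi), derive E, L6, B.
Round 2 — (i), (ii), (vi), derive T, W2, D3.
Round 3 — (ix), derive M1.
Round 4 — (v), derive A.
Round 5 — (iv), derive V.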